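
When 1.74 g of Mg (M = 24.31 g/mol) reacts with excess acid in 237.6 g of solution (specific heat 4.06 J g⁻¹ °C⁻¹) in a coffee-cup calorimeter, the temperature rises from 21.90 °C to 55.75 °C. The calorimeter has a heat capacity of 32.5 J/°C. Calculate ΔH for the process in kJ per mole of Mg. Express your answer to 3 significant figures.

|ΔT| = |55.75 − 21.90| = 33.85 °C
|q_surr| = (237.6 × 4.06 + 32.5) × 33.85 = 997.156 × 33.85 = 33750 J
n(Mg) = 1.74 / 24.31 = 0.07158 mol
Temperature rose, so q_rxn = −|q_surr| = -33.75 kJ
ΔH = q_rxn / n = -471.5 kJ/mol

ΔH = -472 kJ/mol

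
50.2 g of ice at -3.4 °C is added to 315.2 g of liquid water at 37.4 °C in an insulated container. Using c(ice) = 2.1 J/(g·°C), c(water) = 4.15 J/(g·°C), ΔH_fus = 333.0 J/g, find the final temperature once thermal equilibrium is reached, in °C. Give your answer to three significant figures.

T_f = 21.0 °C

Heat to bring ice to 0 °C and melt it: q₁ = 50.2×2.1×3.4 + 50.2×333.0 = 17075 J
Heat the water can supply cooling to 0 °C: 315.2×4.15×37.4 = 48922.2 J > q₁, so all ice melts.
Energy balance: 315.2×4.15×(37.4 − T) = 17075 + 50.2×4.15×(T − 0)
1308.08(37.4 − T) = 17075 + 208.33 T
48922.2 − 17075 = 1516.41 T
T = 31847.2 / 1516.41 = 21.00 °C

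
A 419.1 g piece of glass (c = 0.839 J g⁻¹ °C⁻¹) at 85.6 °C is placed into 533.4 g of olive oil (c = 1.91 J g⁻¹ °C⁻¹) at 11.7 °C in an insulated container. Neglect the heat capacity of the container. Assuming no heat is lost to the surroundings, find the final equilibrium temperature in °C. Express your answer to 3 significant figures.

T_f = 30.7 °C

Heat lost by glass = heat gained by olive oil.
(419.1)(0.839)(85.6 − T) = (533.4)(1.91)(T − 11.7)
351.6249 (85.6 − T) = 1018.794 (T − 11.7)
30099 − 351.6249 T = 1018.794 T − 11920
42019 = 1370.4189 T
T = 30.66 °C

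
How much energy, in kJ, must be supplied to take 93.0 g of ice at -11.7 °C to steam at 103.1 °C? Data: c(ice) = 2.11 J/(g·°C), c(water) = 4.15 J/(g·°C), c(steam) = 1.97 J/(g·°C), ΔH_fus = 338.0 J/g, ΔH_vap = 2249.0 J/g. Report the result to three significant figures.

q1 (heat ice -11.7→0.0 °C): 93.0 × 2.11 × 11.7 = 2296 J
q2 (melt at 0 °C): 93.0 × 338.0 = 31434 J
q3 (heat water 0.0→100.0 °C): 93.0 × 4.15 × 100.0 = 38595 J
q4 (vaporize at 100 °C): 93.0 × 2249.0 = 209157 J
q5 (heat steam 100.0→103.1 °C): 93.0 × 1.97 × 3.1 = 568 J
Total: 2296 + 31434 + 38595 + 209157 + 568 = 282050 J = 282 kJ

q = 282 kJ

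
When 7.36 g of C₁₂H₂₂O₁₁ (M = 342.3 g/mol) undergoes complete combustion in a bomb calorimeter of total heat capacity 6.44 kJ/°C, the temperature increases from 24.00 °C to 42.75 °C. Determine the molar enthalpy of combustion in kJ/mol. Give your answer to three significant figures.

ΔT = 42.75 − 24.00 = 18.75 °C
q_cal = C_cal × ΔT = 6.44 × 18.75 = 120.75 kJ
n = 7.36 / 342.3 = 0.02150 mol
q_rxn = −q_cal = -120.75 kJ
ΔH = -120.75 / 0.02150 = -5616 kJ/mol

ΔH = -5620 kJ/mol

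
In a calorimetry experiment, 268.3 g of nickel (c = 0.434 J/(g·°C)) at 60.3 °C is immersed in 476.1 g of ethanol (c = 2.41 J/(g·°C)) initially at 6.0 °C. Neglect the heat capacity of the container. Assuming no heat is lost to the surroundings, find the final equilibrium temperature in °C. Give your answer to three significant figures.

Heat lost by nickel = heat gained by ethanol.
(268.3)(0.434)(60.3 − T) = (476.1)(2.41)(T − 6.0)
116.4422 (60.3 − T) = 1147.401 (T − 6.0)
7021.5 − 116.4422 T = 1147.401 T − 6884.4
13905.9 = 1263.8432 T
T = 11.00 °C

T_f = 11.0 °C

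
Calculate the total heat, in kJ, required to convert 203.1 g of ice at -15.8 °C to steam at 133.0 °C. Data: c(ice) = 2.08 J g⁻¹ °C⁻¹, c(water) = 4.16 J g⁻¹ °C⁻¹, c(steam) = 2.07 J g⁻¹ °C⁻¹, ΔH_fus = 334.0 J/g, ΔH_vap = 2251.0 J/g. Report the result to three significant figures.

q = 630 kJ

q1 (heat ice -15.8→0.0 °C): 203.1 × 2.08 × 15.8 = 6675 J
q2 (melt at 0 °C): 203.1 × 334.0 = 67835 J
q3 (heat water 0.0→100.0 °C): 203.1 × 4.16 × 100.0 = 84490 J
q4 (vaporize at 100 °C): 203.1 × 2251.0 = 457178 J
q5 (heat steam 100.0→133.0 °C): 203.1 × 2.07 × 33.0 = 13874 J
Total: 6675 + 67835 + 84490 + 457178 + 13874 = 630052 J = 630 kJ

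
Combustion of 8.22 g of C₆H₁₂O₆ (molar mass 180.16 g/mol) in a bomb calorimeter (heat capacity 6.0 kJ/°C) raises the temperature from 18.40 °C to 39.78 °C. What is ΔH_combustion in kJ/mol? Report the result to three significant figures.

ΔT = 39.78 − 18.40 = 21.38 °C
q_cal = C_cal × ΔT = 6.0 × 21.38 = 128.28 kJ
n = 8.22 / 180.16 = 0.04563 mol
q_rxn = −q_cal = -128.28 kJ
ΔH = -128.28 / 0.04563 = -2811 kJ/mol

ΔH = -2810 kJ/mol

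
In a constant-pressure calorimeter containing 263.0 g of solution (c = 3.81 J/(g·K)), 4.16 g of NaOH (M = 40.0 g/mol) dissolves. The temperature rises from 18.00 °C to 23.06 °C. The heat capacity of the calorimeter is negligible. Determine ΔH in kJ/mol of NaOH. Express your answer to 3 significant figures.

ΔH = -48.8 kJ/mol

|ΔT| = |23.06 − 18.00| = 5.06 °C
|q_surr| = (263.0 × 3.81) × 5.06 = 1002.03 × 5.06 = 5070 J
n(NaOH) = 4.16 / 40.0 = 0.1040 mol
Temperature rose, so q_rxn = −|q_surr| = -5.070 kJ
ΔH = q_rxn / n = -48.75 kJ/mol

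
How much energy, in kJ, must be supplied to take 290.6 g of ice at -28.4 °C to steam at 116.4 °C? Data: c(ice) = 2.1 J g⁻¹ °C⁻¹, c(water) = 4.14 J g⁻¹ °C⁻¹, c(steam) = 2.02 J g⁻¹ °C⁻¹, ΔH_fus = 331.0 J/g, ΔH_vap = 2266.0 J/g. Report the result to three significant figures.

q = 902 kJ

q1 (heat ice -28.4→0.0 °C): 290.6 × 2.1 × 28.4 = 17331 J
q2 (melt at 0 °C): 290.6 × 331.0 = 96189 J
q3 (heat water 0.0→100.0 °C): 290.6 × 4.14 × 100.0 = 120308 J
q4 (vaporize at 100 °C): 290.6 × 2266.0 = 658500 J
q5 (heat steam 100.0→116.4 °C): 290.6 × 2.02 × 16.4 = 9627 J
Total: 17331 + 96189 + 120308 + 658500 + 9627 = 901955 J = 902 kJ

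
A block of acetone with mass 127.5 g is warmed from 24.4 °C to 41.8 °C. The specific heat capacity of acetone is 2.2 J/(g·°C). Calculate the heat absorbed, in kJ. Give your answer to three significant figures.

q = m c ΔT = 127.5 × 2.2 × (41.8 − 24.4)
q = 127.5 × 2.2 × 17.4 = 4881 J = 4.88 kJ

q = 4.88 kJ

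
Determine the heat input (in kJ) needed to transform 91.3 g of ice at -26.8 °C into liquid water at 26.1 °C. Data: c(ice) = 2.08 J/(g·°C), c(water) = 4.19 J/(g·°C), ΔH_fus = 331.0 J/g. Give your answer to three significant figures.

q1 (heat ice -26.8→0.0 °C): 91.3 × 2.08 × 26.8 = 5089 J
q2 (melt at 0 °C): 91.3 × 331.0 = 30220 J
q3 (heat water 0.0→26.1 °C): 91.3 × 4.19 × 26.1 = 9984 J
Total: 5089 + 30220 + 9984 = 45293 J = 45.3 kJ

q = 45.3 kJ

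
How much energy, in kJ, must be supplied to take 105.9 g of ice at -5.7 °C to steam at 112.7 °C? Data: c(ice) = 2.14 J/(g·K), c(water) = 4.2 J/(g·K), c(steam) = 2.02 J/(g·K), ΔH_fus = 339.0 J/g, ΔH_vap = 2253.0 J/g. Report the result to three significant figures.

q = 323 kJ

q1 (heat ice -5.7→0.0 °C): 105.9 × 2.14 × 5.7 = 1292 J
q2 (melt at 0 °C): 105.9 × 339.0 = 35900 J
q3 (heat water 0.0→100.0 °C): 105.9 × 4.2 × 100.0 = 44478 J
q4 (vaporize at 100 °C): 105.9 × 2253.0 = 238593 J
q5 (heat steam 100.0→112.7 °C): 105.9 × 2.02 × 12.7 = 2717 J
Total: 1292 + 35900 + 44478 + 238593 + 2717 = 322980 J = 323 kJ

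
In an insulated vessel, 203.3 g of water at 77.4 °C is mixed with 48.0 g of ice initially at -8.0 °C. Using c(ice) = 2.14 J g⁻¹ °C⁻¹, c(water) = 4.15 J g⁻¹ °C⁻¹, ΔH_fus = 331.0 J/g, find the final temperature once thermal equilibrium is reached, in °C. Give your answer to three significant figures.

Heat to bring ice to 0 °C and melt it: q₁ = 48.0×2.14×8.0 + 48.0×331.0 = 16710 J
Heat the water can supply cooling to 0 °C: 203.3×4.15×77.4 = 65302.0 J > q₁, so all ice melts.
Energy balance: 203.3×4.15×(77.4 − T) = 16710 + 48.0×4.15×(T − 0)
843.695(77.4 − T) = 16710 + 199.2 T
65302.0 − 16710 = 1042.895 T
T = 48592.0 / 1042.895 = 46.59 °C

T_f = 46.6 °C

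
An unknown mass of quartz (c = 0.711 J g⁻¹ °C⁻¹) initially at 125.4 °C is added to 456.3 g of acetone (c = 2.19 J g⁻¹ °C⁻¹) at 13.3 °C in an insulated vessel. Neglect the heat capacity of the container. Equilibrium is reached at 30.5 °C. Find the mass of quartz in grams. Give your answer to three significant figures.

m = 255 g

q_gained = (456.3 × 2.19) × (30.5 − 13.3) = 17190 J
q_lost = m × 0.711 × (125.4 − 30.5) = 67.4739 m
m = 17190 / 67.4739 = 255 g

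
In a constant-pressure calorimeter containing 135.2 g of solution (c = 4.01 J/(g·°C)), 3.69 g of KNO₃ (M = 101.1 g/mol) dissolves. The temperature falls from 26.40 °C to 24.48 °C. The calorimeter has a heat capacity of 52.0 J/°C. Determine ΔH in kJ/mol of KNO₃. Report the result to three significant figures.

|ΔT| = |24.48 − 26.40| = 1.92 °C
|q_surr| = (135.2 × 4.01 + 52.0) × 1.92 = 594.152 × 1.92 = 1141 J
n(KNO₃) = 3.69 / 101.1 = 0.03650 mol
Temperature fell, so q_rxn = +|q_surr| = 1.141 kJ
ΔH = q_rxn / n = 31.26 kJ/mol

ΔH = 31.3 kJ/mol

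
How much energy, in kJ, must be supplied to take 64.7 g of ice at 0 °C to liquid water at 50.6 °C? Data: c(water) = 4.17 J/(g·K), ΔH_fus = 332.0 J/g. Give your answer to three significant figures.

q1 (melt at 0 °C): 64.7 × 332.0 = 21480 J
q2 (heat water 0.0→50.6 °C): 64.7 × 4.17 × 50.6 = 13652 J
Total: 21480 + 13652 = 35132 J = 35.1 kJ

q = 35.1 kJ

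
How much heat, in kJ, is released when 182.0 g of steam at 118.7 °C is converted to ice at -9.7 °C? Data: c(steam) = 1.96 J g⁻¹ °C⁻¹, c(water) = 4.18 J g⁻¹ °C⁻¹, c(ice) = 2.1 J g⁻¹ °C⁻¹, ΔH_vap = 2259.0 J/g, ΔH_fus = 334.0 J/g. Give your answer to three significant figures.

q1 (cool steam 118.7→100 °C): 182.0 × 1.96 × 18.7 = 6671 J
q2 (condense at 100 °C): 182.0 × 2259.0 = 411138 J
q3 (cool water 100→0 °C): 182.0 × 4.18 × 100.0 = 76076 J
q4 (freeze at 0 °C): 182.0 × 334.0 = 60788 J
q5 (cool ice 0→-9.7 °C): 182.0 × 2.1 × 9.7 = 3707 J
Total: 6671 + 411138 + 76076 + 60788 + 3707 = 558380 J = 558 kJ

q = 558 kJ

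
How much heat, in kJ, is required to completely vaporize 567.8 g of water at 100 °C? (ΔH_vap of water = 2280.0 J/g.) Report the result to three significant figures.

q = m × ΔH_vap = 567.8 × 2280.0 = 1294600 J = 1290 kJ

q = 1290 kJ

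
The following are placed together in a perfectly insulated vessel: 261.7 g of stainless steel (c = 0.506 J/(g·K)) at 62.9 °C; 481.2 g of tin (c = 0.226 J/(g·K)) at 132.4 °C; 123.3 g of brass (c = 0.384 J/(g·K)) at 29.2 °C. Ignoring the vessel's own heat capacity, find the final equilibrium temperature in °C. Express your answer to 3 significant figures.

Σ mᵢcᵢ(T − Tᵢ) = 0  ⇒  T = Σ mᵢcᵢTᵢ / Σ mᵢcᵢ
Σ mᵢcᵢ = 261.7×0.506 + 481.2×0.226 + 123.3×0.384 = 288.5186
Σ mᵢcᵢTᵢ = 132.4202×62.9 + 108.7512×132.4 + 47.3472×29.2 = 24110
T = 24110 / 288.5186 = 83.56 °C

T_f = 83.6 °C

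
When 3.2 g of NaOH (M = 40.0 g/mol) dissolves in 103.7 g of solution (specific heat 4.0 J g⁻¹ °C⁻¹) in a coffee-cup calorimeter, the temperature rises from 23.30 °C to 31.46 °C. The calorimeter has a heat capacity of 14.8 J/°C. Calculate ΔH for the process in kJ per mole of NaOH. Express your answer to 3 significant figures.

|ΔT| = |31.46 − 23.30| = 8.16 °C
|q_surr| = (103.7 × 4.0 + 14.8) × 8.16 = 429.6 × 8.16 = 3506 J
n(NaOH) = 3.2 / 40.0 = 0.08000 mol
Temperature rose, so q_rxn = −|q_surr| = -3.506 kJ
ΔH = q_rxn / n = -43.83 kJ/mol

ΔH = -43.8 kJ/mol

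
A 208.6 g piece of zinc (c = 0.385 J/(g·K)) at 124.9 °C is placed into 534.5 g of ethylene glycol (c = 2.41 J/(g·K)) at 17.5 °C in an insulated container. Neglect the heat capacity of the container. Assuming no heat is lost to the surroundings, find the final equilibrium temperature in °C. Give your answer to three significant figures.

T_f = 23.8 °C

Heat lost by zinc = heat gained by ethylene glycol.
(208.6)(0.385)(124.9 − T) = (534.5)(2.41)(T − 17.5)
80.311 (124.9 − T) = 1288.145 (T − 17.5)
10031 − 80.311 T = 1288.145 T − 22543
32574 = 1368.456 T
T = 23.80 °C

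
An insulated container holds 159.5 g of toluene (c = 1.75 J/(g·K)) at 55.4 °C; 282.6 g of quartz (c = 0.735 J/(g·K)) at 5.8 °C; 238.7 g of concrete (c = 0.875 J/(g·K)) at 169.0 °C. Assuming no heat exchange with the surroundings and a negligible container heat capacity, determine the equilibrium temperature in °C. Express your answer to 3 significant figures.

T_f = 74.7 °C

Σ mᵢcᵢ(T − Tᵢ) = 0  ⇒  T = Σ mᵢcᵢTᵢ / Σ mᵢcᵢ
Σ mᵢcᵢ = 159.5×1.75 + 282.6×0.735 + 238.7×0.875 = 695.6985
Σ mᵢcᵢTᵢ = 279.125×55.4 + 207.711×5.8 + 208.8625×169.0 = 51966
T = 51966 / 695.6985 = 74.70 °C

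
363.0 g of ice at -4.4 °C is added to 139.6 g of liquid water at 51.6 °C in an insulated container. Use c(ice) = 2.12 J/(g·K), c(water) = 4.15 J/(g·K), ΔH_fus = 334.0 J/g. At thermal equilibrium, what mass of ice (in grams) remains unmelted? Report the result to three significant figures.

m_ice remaining = 284 g

Heat to warm all ice to 0 °C: 363.0×2.12×4.4 = 3386.1 J
Heat released by water cooling to 0 °C: 139.6×4.15×51.6 = 29894 J
29894 J < 3386.1 + 363.0×334.0 = 124628.1 J, so not all ice melts; final T = 0 °C.
Heat left for melting: 29894 − 3386.1 = 26507.9 J
Mass melted = 26507.9 / 334.0 = 79.36 g
Ice remaining = 363.0 − 79.36 = 283.64 g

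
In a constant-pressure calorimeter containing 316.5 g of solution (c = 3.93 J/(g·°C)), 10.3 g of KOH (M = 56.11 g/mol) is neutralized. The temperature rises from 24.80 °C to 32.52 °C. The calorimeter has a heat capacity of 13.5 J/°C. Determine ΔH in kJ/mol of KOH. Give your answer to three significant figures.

ΔH = -52.9 kJ/mol

|ΔT| = |32.52 − 24.80| = 7.72 °C
|q_surr| = (316.5 × 3.93 + 13.5) × 7.72 = 1257.345 × 7.72 = 9707 J
n(KOH) = 10.3 / 56.11 = 0.1836 mol
Temperature rose, so q_rxn = −|q_surr| = -9.707 kJ
ΔH = q_rxn / n = -52.87 kJ/mol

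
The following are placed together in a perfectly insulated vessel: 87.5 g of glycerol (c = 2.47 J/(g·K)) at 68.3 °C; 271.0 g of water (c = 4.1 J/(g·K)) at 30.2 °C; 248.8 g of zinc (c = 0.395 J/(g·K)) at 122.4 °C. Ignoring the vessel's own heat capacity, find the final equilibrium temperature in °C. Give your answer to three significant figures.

T_f = 42.3 °C

Σ mᵢcᵢ(T − Tᵢ) = 0  ⇒  T = Σ mᵢcᵢTᵢ / Σ mᵢcᵢ
Σ mᵢcᵢ = 87.5×2.47 + 271.0×4.1 + 248.8×0.395 = 1425.501
Σ mᵢcᵢTᵢ = 216.125×68.3 + 1111.1×30.2 + 98.276×122.4 = 60346
T = 60346 / 1425.501 = 42.33 °C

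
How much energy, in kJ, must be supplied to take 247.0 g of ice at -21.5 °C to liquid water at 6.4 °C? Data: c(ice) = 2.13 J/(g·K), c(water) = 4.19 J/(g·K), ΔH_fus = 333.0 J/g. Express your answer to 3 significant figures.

q = 100 kJ

q1 (heat ice -21.5→0.0 °C): 247.0 × 2.13 × 21.5 = 11311 J
q2 (melt at 0 °C): 247.0 × 333.0 = 82251 J
q3 (heat water 0.0→6.4 °C): 247.0 × 4.19 × 6.4 = 6624 J
Total: 11311 + 82251 + 6624 = 100186 J = 100 kJ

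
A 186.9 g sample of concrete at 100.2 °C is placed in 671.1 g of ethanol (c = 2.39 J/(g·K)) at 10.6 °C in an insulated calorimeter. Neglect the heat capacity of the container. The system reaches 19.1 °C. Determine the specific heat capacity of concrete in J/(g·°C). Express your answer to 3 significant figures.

q_gained = (671.1 × 2.39) × (19.1 − 10.6) = 13630 J
q_lost = 186.9 × c × (100.2 − 19.1) = 15157.59 c
Set equal: c = 13630 / 15157.59 = 0.899 J/(g·°C)

c = 0.899 J/(g·°C)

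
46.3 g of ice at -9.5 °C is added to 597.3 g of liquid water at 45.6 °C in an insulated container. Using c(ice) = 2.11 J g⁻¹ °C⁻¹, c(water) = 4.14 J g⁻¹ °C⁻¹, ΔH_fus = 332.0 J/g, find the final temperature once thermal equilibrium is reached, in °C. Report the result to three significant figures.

Heat to bring ice to 0 °C and melt it: q₁ = 46.3×2.11×9.5 + 46.3×332.0 = 16300 J
Heat the water can supply cooling to 0 °C: 597.3×4.14×45.6 = 112761 J > q₁, so all ice melts.
Energy balance: 597.3×4.14×(45.6 − T) = 16300 + 46.3×4.14×(T − 0)
2472.822(45.6 − T) = 16300 + 191.682 T
112761 − 16300 = 2664.504 T
T = 96461 / 2664.504 = 36.20 °C

T_f = 36.2 °C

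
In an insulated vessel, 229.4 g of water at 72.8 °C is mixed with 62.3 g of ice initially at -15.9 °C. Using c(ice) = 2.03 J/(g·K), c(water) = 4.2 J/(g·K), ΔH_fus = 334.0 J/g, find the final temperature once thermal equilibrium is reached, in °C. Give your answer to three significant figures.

T_f = 38.6 °C

Heat to bring ice to 0 °C and melt it: q₁ = 62.3×2.03×15.9 + 62.3×334.0 = 22819 J
Heat the water can supply cooling to 0 °C: 229.4×4.2×72.8 = 70141.3 J > q₁, so all ice melts.
Energy balance: 229.4×4.2×(72.8 − T) = 22819 + 62.3×4.2×(T − 0)
963.48(72.8 − T) = 22819 + 261.66 T
70141.3 − 22819 = 1225.14 T
T = 47322.3 / 1225.14 = 38.63 °C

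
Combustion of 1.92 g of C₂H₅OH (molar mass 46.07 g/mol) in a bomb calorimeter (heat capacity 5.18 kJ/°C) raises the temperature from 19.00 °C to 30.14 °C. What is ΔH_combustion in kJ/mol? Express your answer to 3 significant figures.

ΔT = 30.14 − 19.00 = 11.14 °C
q_cal = C_cal × ΔT = 5.18 × 11.14 = 57.7052 kJ
n = 1.92 / 46.07 = 0.04168 mol
q_rxn = −q_cal = -57.7052 kJ
ΔH = -57.7052 / 0.04168 = -1384 kJ/mol

ΔH = -1380 kJ/mol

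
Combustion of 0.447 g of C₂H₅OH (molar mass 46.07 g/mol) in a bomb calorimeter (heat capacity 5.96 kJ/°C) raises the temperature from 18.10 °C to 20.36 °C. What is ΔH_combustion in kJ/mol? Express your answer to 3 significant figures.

ΔT = 20.36 − 18.10 = 2.26 °C
q_cal = C_cal × ΔT = 5.96 × 2.26 = 13.4696 kJ
n = 0.447 / 46.07 = 0.009703 mol
q_rxn = −q_cal = -13.4696 kJ
ΔH = -13.4696 / 0.009703 = -1388 kJ/mol

ΔH = -1390 kJ/mol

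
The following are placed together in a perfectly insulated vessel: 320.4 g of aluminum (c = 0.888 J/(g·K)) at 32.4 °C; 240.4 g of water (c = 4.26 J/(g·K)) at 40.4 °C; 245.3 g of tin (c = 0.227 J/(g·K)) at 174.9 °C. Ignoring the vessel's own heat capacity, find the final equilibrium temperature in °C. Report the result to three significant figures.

Σ mᵢcᵢ(T − Tᵢ) = 0  ⇒  T = Σ mᵢcᵢTᵢ / Σ mᵢcᵢ
Σ mᵢcᵢ = 320.4×0.888 + 240.4×4.26 + 245.3×0.227 = 1364.3023
Σ mᵢcᵢTᵢ = 284.5152×32.4 + 1024.104×40.4 + 55.6831×174.9 = 60331
T = 60331 / 1364.3023 = 44.22 °C

T_f = 44.2 °C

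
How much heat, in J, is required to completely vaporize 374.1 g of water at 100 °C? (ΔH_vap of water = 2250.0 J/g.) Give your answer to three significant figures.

q = 842000 J

q = m × ΔH_vap = 374.1 × 2250.0 = 841700 J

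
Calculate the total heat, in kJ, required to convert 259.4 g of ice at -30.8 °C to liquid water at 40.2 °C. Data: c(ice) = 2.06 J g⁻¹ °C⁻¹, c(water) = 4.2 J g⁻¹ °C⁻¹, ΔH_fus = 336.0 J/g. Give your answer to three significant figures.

q = 147 kJ

q1 (heat ice -30.8→0.0 °C): 259.4 × 2.06 × 30.8 = 16458 J
q2 (melt at 0 °C): 259.4 × 336.0 = 87158 J
q3 (heat water 0.0→40.2 °C): 259.4 × 4.2 × 40.2 = 43797 J
Total: 16458 + 87158 + 43797 = 147413 J = 147 kJ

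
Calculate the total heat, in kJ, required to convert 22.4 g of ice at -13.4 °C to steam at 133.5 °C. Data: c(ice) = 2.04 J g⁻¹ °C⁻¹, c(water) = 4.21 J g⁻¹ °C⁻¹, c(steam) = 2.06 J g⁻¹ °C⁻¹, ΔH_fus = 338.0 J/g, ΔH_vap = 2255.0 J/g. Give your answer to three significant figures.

q1 (heat ice -13.4→0.0 °C): 22.4 × 2.04 × 13.4 = 612 J
q2 (melt at 0 °C): 22.4 × 338.0 = 7571 J
q3 (heat water 0.0→100.0 °C): 22.4 × 4.21 × 100.0 = 9430 J
q4 (vaporize at 100 °C): 22.4 × 2255.0 = 50512 J
q5 (heat steam 100.0→133.5 °C): 22.4 × 2.06 × 33.5 = 1546 J
Total: 612 + 7571 + 9430 + 50512 + 1546 = 69671 J = 69.7 kJ

q = 69.7 kJ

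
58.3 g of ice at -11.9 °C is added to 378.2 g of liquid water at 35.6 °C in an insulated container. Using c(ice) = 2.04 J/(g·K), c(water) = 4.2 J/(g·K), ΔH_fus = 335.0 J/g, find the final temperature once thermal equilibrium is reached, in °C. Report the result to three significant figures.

T_f = 19.4 °C

Heat to bring ice to 0 °C and melt it: q₁ = 58.3×2.04×11.9 + 58.3×335.0 = 20946 J
Heat the water can supply cooling to 0 °C: 378.2×4.2×35.6 = 56548.5 J > q₁, so all ice melts.
Energy balance: 378.2×4.2×(35.6 − T) = 20946 + 58.3×4.2×(T − 0)
1588.44(35.6 − T) = 20946 + 244.86 T
56548.5 − 20946 = 1833.30 T
T = 35602.5 / 1833.30 = 19.42 °C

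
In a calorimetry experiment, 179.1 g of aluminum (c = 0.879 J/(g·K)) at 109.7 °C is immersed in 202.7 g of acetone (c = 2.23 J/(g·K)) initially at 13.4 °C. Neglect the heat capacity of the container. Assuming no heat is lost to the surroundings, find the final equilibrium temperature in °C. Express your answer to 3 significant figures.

T_f = 38.3 °C

Heat lost by aluminum = heat gained by acetone.
(179.1)(0.879)(109.7 − T) = (202.7)(2.23)(T − 13.4)
157.4289 (109.7 − T) = 452.021 (T − 13.4)
17270 − 157.4289 T = 452.021 T − 6057.1
23327.1 = 609.4499 T
T = 38.28 °C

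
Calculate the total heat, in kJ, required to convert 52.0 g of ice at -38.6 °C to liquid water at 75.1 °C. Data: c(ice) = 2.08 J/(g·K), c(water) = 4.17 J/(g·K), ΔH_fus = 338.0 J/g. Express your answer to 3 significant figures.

q = 38.0 kJ

q1 (heat ice -38.6→0.0 °C): 52.0 × 2.08 × 38.6 = 4175 J
q2 (melt at 0 °C): 52.0 × 338.0 = 17576 J
q3 (heat water 0.0→75.1 °C): 52.0 × 4.17 × 75.1 = 16285 J
Total: 4175 + 17576 + 16285 = 38036 J = 38.0 kJ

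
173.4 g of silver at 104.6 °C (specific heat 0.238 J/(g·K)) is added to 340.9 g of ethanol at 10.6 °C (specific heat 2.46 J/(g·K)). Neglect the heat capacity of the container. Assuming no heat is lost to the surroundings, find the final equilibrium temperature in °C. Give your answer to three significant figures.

Heat lost by silver = heat gained by ethanol.
(173.4)(0.238)(104.6 − T) = (340.9)(2.46)(T − 10.6)
41.2692 (104.6 − T) = 838.614 (T − 10.6)
4316.8 − 41.2692 T = 838.614 T − 8889.3
13206.1 = 879.8832 T
T = 15.01 °C

T_f = 15.0 °C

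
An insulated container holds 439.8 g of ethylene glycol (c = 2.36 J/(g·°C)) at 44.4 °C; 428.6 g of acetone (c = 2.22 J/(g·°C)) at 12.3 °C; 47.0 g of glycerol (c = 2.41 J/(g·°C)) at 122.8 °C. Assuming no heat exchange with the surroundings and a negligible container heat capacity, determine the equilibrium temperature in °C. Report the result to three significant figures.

Σ mᵢcᵢ(T − Tᵢ) = 0  ⇒  T = Σ mᵢcᵢTᵢ / Σ mᵢcᵢ
Σ mᵢcᵢ = 439.8×2.36 + 428.6×2.22 + 47.0×2.41 = 2102.690
Σ mᵢcᵢTᵢ = 1037.928×44.4 + 951.492×12.3 + 113.27×122.8 = 71697
T = 71697 / 2102.690 = 34.10 °C

T_f = 34.1 °C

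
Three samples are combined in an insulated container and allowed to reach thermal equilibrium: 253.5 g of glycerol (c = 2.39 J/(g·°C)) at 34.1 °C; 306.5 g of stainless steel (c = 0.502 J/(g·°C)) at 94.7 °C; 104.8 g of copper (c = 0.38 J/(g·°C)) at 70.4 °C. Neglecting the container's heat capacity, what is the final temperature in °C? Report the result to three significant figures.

Σ mᵢcᵢ(T − Tᵢ) = 0  ⇒  T = Σ mᵢcᵢTᵢ / Σ mᵢcᵢ
Σ mᵢcᵢ = 253.5×2.39 + 306.5×0.502 + 104.8×0.38 = 799.552
Σ mᵢcᵢTᵢ = 605.865×34.1 + 153.863×94.7 + 39.824×70.4 = 38034
T = 38034 / 799.552 = 47.57 °C

T_f = 47.6 °C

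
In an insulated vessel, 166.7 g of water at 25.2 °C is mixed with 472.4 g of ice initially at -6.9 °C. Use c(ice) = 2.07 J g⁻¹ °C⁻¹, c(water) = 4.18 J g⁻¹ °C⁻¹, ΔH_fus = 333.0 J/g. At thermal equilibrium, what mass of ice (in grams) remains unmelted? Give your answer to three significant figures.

m_ice remaining = 440 g

Heat to warm all ice to 0 °C: 472.4×2.07×6.9 = 6747.3 J
Heat released by water cooling to 0 °C: 166.7×4.18×25.2 = 17560 J
17560 J < 6747.3 + 472.4×333.0 = 164056.5 J, so not all ice melts; final T = 0 °C.
Heat left for melting: 17560 − 6747.3 = 10812.7 J
Mass melted = 10812.7 / 333.0 = 32.47 g
Ice remaining = 472.4 − 32.47 = 439.93 g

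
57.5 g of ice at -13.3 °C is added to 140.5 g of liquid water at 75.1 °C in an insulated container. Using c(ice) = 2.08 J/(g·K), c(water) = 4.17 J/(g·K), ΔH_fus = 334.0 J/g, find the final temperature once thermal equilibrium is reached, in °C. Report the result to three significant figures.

T_f = 28.1 °C

Heat to bring ice to 0 °C and melt it: q₁ = 57.5×2.08×13.3 + 57.5×334.0 = 20796 J
Heat the water can supply cooling to 0 °C: 140.5×4.17×75.1 = 44000.0 J > q₁, so all ice melts.
Energy balance: 140.5×4.17×(75.1 − T) = 20796 + 57.5×4.17×(T − 0)
585.885(75.1 − T) = 20796 + 239.775 T
44000.0 − 20796 = 825.660 T
T = 23204.0 / 825.660 = 28.10 °C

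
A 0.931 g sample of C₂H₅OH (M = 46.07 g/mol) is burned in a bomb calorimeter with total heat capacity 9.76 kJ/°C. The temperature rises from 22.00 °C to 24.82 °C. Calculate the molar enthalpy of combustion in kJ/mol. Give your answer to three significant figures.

ΔH = -1360 kJ/mol

ΔT = 24.82 − 22.00 = 2.82 °C
q_cal = C_cal × ΔT = 9.76 × 2.82 = 27.5232 kJ
n = 0.931 / 46.07 = 0.02021 mol
q_rxn = −q_cal = -27.5232 kJ
ΔH = -27.5232 / 0.02021 = -1362 kJ/mol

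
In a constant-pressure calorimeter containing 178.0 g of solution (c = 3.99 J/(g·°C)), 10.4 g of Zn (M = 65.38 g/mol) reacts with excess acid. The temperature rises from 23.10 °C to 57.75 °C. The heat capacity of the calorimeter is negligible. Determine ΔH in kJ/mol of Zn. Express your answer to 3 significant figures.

|ΔT| = |57.75 − 23.10| = 34.65 °C
|q_surr| = (178.0 × 3.99) × 34.65 = 710.22 × 34.65 = 24610 J
n(Zn) = 10.4 / 65.38 = 0.1591 mol
Temperature rose, so q_rxn = −|q_surr| = -24.61 kJ
ΔH = q_rxn / n = -154.7 kJ/mol

ΔH = -155 kJ/mol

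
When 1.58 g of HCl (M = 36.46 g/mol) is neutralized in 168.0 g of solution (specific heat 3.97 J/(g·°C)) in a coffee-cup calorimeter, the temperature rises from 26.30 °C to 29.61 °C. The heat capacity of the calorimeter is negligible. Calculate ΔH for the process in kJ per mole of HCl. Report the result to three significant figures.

ΔH = -50.9 kJ/mol

|ΔT| = |29.61 − 26.30| = 3.31 °C
|q_surr| = (168.0 × 3.97) × 3.31 = 666.96 × 3.31 = 2208 J
n(HCl) = 1.58 / 36.46 = 0.04334 mol
Temperature rose, so q_rxn = −|q_surr| = -2.208 kJ
ΔH = q_rxn / n = -50.946 kJ/mol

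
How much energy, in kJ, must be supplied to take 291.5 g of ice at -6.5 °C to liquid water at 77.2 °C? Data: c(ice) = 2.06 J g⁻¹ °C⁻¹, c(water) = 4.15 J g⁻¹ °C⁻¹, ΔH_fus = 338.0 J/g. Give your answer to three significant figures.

q = 196 kJ

q1 (heat ice -6.5→0.0 °C): 291.5 × 2.06 × 6.5 = 3903 J
q2 (melt at 0 °C): 291.5 × 338.0 = 98527 J
q3 (heat water 0.0→77.2 °C): 291.5 × 4.15 × 77.2 = 93391 J
Total: 3903 + 98527 + 93391 = 195821 J = 196 kJ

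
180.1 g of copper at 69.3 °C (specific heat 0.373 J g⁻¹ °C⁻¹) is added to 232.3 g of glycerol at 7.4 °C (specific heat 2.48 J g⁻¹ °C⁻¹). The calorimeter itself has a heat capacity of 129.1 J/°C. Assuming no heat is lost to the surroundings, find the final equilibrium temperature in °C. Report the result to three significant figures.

T_f = 12.8 °C

Heat lost by copper = heat gained by glycerol + calorimeter.
(180.1)(0.373)(69.3 − T) = [(232.3)(2.48) + 129.1](T − 7.4)
67.1773 (69.3 − T) = 705.204 (T − 7.4)
4655.4 − 67.1773 T = 705.204 T − 5218.5
9873.9 = 772.3813 T
T = 12.78 °C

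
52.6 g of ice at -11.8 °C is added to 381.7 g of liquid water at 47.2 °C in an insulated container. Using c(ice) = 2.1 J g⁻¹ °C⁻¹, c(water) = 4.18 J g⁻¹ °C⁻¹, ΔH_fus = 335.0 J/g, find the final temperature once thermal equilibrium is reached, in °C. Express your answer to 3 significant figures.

Heat to bring ice to 0 °C and melt it: q₁ = 52.6×2.1×11.8 + 52.6×335.0 = 18924 J
Heat the water can supply cooling to 0 °C: 381.7×4.18×47.2 = 75307.9 J > q₁, so all ice melts.
Energy balance: 381.7×4.18×(47.2 − T) = 18924 + 52.6×4.18×(T − 0)
1595.506(47.2 − T) = 18924 + 219.868 T
75307.9 − 18924 = 1815.374 T
T = 56383.9 / 1815.374 = 31.06 °C

T_f = 31.1 °C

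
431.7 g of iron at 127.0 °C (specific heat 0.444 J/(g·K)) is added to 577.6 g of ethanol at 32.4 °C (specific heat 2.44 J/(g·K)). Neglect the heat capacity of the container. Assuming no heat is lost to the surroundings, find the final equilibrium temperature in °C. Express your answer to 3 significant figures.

Heat lost by iron = heat gained by ethanol.
(431.7)(0.444)(127.0 − T) = (577.6)(2.44)(T − 32.4)
191.6748 (127.0 − T) = 1409.344 (T − 32.4)
24343 − 191.6748 T = 1409.344 T − 45663
70006 = 1601.0188 T
T = 43.73 °C

T_f = 43.7 °C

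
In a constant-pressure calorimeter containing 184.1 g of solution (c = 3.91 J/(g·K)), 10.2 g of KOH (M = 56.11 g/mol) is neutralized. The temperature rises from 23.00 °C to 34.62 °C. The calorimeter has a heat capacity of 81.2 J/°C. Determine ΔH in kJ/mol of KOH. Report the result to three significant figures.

ΔH = -51.2 kJ/mol

|ΔT| = |34.62 − 23.00| = 11.62 °C
|q_surr| = (184.1 × 3.91 + 81.2) × 11.62 = 801.031 × 11.62 = 9308 J
n(KOH) = 10.2 / 56.11 = 0.1818 mol
Temperature rose, so q_rxn = −|q_surr| = -9.308 kJ
ΔH = q_rxn / n = -51.20 kJ/mol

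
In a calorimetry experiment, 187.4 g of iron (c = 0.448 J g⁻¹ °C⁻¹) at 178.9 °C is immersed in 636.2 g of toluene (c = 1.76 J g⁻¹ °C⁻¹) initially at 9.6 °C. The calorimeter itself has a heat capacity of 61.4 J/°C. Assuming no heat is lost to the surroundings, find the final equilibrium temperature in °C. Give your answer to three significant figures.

Heat lost by iron = heat gained by toluene + calorimeter.
(187.4)(0.448)(178.9 − T) = [(636.2)(1.76) + 61.4](T − 9.6)
83.9552 (178.9 − T) = 1181.112 (T − 9.6)
15020 − 83.9552 T = 1181.112 T − 11339
26359 = 1265.0672 T
T = 20.84 °C

T_f = 20.8 °C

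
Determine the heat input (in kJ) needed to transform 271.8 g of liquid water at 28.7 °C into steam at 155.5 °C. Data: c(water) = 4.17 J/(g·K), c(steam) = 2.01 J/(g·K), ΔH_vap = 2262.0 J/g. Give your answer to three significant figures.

q = 726 kJ

q1 (heat water 28.7→100.0 °C): 271.8 × 4.17 × 71.3 = 80812 J
q2 (vaporize at 100 °C): 271.8 × 2262.0 = 614812 J
q3 (heat steam 100.0→155.5 °C): 271.8 × 2.01 × 55.5 = 30321 J
Total: 80812 + 614812 + 30321 = 725945 J = 726 kJ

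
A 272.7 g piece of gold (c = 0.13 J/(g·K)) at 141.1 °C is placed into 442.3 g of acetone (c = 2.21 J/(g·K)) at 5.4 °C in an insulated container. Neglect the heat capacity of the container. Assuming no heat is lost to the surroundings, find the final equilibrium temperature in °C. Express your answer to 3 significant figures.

Heat lost by gold = heat gained by acetone.
(272.7)(0.13)(141.1 − T) = (442.3)(2.21)(T − 5.4)
35.451 (141.1 − T) = 977.483 (T − 5.4)
5002.1 − 35.451 T = 977.483 T − 5278.4
10280.5 = 1012.934 T
T = 10.149 °C

T_f = 10.1 °C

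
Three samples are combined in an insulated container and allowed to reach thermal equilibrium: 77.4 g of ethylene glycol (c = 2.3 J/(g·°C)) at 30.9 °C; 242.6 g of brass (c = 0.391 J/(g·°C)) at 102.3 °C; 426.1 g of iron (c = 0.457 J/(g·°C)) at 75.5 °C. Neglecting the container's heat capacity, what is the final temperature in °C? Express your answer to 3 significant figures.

Σ mᵢcᵢ(T − Tᵢ) = 0  ⇒  T = Σ mᵢcᵢTᵢ / Σ mᵢcᵢ
Σ mᵢcᵢ = 77.4×2.3 + 242.6×0.391 + 426.1×0.457 = 467.6043
Σ mᵢcᵢTᵢ = 178.02×30.9 + 94.8566×102.3 + 194.7277×75.5 = 29907
T = 29907 / 467.6043 = 63.96 °C

T_f = 64.0 °C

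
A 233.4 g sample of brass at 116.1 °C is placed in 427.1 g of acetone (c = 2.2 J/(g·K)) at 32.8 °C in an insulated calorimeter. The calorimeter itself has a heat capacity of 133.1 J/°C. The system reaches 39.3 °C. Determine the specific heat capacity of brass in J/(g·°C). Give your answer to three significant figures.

q_gained = (427.1 × 2.2 + 133.1) × (39.3 − 32.8) = 6973 J
q_lost = 233.4 × c × (116.1 − 39.3) = 17925.12 c
Set equal: c = 6973 / 17925.12 = 0.389 J/(g·°C)

c = 0.389 J/(g·°C)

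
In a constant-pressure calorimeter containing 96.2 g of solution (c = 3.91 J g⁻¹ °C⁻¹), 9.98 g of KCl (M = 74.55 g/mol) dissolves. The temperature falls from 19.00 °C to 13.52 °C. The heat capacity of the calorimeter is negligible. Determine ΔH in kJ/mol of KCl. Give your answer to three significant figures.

|ΔT| = |13.52 − 19.00| = 5.48 °C
|q_surr| = (96.2 × 3.91) × 5.48 = 376.142 × 5.48 = 2061 J
n(KCl) = 9.98 / 74.55 = 0.1339 mol
Temperature fell, so q_rxn = +|q_surr| = 2.061 kJ
ΔH = q_rxn / n = 15.39 kJ/mol

ΔH = 15.4 kJ/mol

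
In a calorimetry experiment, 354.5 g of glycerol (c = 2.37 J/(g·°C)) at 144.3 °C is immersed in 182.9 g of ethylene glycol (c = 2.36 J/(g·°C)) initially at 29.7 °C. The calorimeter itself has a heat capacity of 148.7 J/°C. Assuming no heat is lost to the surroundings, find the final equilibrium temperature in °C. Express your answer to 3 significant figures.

Heat lost by glycerol = heat gained by ethylene glycol + calorimeter.
(354.5)(2.37)(144.3 − T) = [(182.9)(2.36) + 148.7](T − 29.7)
840.165 (144.3 − T) = 580.344 (T − 29.7)
121240 − 840.165 T = 580.344 T − 17236
138476 = 1420.509 T
T = 97.48 °C

T_f = 97.5 °C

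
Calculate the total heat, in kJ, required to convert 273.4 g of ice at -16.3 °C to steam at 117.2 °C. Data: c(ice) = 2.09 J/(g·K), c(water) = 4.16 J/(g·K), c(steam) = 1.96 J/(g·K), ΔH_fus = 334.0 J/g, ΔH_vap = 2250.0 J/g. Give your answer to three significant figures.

q = 839 kJ

q1 (heat ice -16.3→0.0 °C): 273.4 × 2.09 × 16.3 = 9314 J
q2 (melt at 0 °C): 273.4 × 334.0 = 91316 J
q3 (heat water 0.0→100.0 °C): 273.4 × 4.16 × 100.0 = 113734 J
q4 (vaporize at 100 °C): 273.4 × 2250.0 = 615150 J
q5 (heat steam 100.0→117.2 °C): 273.4 × 1.96 × 17.2 = 9217 J
Total: 9314 + 91316 + 113734 + 615150 + 9217 = 838731 J = 839 kJ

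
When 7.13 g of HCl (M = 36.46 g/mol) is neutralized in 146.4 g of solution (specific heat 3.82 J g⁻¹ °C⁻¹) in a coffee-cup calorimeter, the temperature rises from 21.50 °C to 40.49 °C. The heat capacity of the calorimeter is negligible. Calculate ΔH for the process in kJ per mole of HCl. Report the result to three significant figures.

|ΔT| = |40.49 − 21.50| = 18.99 °C
|q_surr| = (146.4 × 3.82) × 18.99 = 559.248 × 18.99 = 10620 J
n(HCl) = 7.13 / 36.46 = 0.1956 mol
Temperature rose, so q_rxn = −|q_surr| = -10.62 kJ
ΔH = q_rxn / n = -54.29 kJ/mol

ΔH = -54.3 kJ/mol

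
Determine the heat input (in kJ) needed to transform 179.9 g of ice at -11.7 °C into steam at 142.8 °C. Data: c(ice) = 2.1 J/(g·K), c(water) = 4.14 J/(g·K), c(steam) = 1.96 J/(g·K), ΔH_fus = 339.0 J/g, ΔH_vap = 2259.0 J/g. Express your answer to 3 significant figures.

q = 561 kJ

q1 (heat ice -11.7→0.0 °C): 179.9 × 2.1 × 11.7 = 4420 J
q2 (melt at 0 °C): 179.9 × 339.0 = 60986 J
q3 (heat water 0.0→100.0 °C): 179.9 × 4.14 × 100.0 = 74479 J
q4 (vaporize at 100 °C): 179.9 × 2259.0 = 406394 J
q5 (heat steam 100.0→142.8 °C): 179.9 × 1.96 × 42.8 = 15091 J
Total: 4420 + 60986 + 74479 + 406394 + 15091 = 561370 J = 561 kJ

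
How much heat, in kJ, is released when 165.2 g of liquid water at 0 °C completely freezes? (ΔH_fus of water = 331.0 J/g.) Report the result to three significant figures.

q = 54.7 kJ

q = m × ΔH_fus = 165.2 × 331.0 = 54680 J = 54.7 kJ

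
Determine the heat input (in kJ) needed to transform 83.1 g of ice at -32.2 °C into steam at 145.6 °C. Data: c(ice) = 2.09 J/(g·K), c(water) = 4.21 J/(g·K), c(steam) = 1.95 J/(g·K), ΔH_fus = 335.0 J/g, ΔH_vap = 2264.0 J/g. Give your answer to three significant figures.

q1 (heat ice -32.2→0.0 °C): 83.1 × 2.09 × 32.2 = 5592 J
q2 (melt at 0 °C): 83.1 × 335.0 = 27839 J
q3 (heat water 0.0→100.0 °C): 83.1 × 4.21 × 100.0 = 34985 J
q4 (vaporize at 100 °C): 83.1 × 2264.0 = 188138 J
q5 (heat steam 100.0→145.6 °C): 83.1 × 1.95 × 45.6 = 7389 J
Total: 5592 + 27839 + 34985 + 188138 + 7389 = 263943 J = 264 kJ

q = 264 kJ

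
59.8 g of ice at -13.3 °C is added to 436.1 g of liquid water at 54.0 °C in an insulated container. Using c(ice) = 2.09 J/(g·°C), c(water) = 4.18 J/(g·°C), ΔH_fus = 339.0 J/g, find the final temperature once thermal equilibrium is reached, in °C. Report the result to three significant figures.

T_f = 36.9 °C

Heat to bring ice to 0 °C and melt it: q₁ = 59.8×2.09×13.3 + 59.8×339.0 = 21934 J
Heat the water can supply cooling to 0 °C: 436.1×4.18×54.0 = 98436.5 J > q₁, so all ice melts.
Energy balance: 436.1×4.18×(54.0 − T) = 21934 + 59.8×4.18×(T − 0)
1822.898(54.0 − T) = 21934 + 249.964 T
98436.5 − 21934 = 2072.862 T
T = 76502.5 / 2072.862 = 36.91 °C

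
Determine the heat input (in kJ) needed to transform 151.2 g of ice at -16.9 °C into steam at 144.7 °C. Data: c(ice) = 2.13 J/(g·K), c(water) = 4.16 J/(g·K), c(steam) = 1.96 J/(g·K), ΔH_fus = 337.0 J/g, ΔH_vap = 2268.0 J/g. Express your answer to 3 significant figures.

q = 475 kJ

q1 (heat ice -16.9→0.0 °C): 151.2 × 2.13 × 16.9 = 5443 J
q2 (melt at 0 °C): 151.2 × 337.0 = 50954 J
q3 (heat water 0.0→100.0 °C): 151.2 × 4.16 × 100.0 = 62899 J
q4 (vaporize at 100 °C): 151.2 × 2268.0 = 342922 J
q5 (heat steam 100.0→144.7 °C): 151.2 × 1.96 × 44.7 = 13247 J
Total: 5443 + 50954 + 62899 + 342922 + 13247 = 475465 J = 475 kJ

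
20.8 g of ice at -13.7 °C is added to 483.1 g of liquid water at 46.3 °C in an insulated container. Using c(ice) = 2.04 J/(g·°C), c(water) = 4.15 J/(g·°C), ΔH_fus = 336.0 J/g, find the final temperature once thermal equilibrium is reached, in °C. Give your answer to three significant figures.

T_f = 40.8 °C

Heat to bring ice to 0 °C and melt it: q₁ = 20.8×2.04×13.7 + 20.8×336.0 = 7570.1 J
Heat the water can supply cooling to 0 °C: 483.1×4.15×46.3 = 92825.2 J > q₁, so all ice melts.
Energy balance: 483.1×4.15×(46.3 − T) = 7570.1 + 20.8×4.15×(T − 0)
2004.865(46.3 − T) = 7570.1 + 86.32 T
92825.2 − 7570.1 = 2091.185 T
T = 85255.1 / 2091.185 = 40.77 °C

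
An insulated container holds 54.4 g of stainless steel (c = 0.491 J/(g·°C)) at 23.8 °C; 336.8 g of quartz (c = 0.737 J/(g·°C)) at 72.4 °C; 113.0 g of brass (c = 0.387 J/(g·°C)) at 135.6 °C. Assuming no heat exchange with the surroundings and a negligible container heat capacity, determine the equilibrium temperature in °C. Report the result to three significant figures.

Σ mᵢcᵢ(T − Tᵢ) = 0  ⇒  T = Σ mᵢcᵢTᵢ / Σ mᵢcᵢ
Σ mᵢcᵢ = 54.4×0.491 + 336.8×0.737 + 113.0×0.387 = 318.6630
Σ mᵢcᵢTᵢ = 26.7104×23.8 + 248.2216×72.4 + 43.731×135.6 = 24537
T = 24537 / 318.6630 = 77.00 °C

T_f = 77.0 °C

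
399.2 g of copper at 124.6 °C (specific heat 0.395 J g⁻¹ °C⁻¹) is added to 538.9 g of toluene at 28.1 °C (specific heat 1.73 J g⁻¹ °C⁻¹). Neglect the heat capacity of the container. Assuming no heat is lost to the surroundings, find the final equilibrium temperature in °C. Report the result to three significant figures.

T_f = 42.1 °C

Heat lost by copper = heat gained by toluene.
(399.2)(0.395)(124.6 − T) = (538.9)(1.73)(T − 28.1)
157.684 (124.6 − T) = 932.297 (T − 28.1)
19647 − 157.684 T = 932.297 T − 26198
45845 = 1089.981 T
T = 42.06 °C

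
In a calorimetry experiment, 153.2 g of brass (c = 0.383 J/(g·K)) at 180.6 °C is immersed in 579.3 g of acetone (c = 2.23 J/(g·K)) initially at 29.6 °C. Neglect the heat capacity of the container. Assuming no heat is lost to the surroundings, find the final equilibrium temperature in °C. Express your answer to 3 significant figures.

Heat lost by brass = heat gained by acetone.
(153.2)(0.383)(180.6 − T) = (579.3)(2.23)(T − 29.6)
58.6756 (180.6 − T) = 1291.839 (T − 29.6)
10597 − 58.6756 T = 1291.839 T − 38238
48835 = 1350.5146 T
T = 36.16 °C

T_f = 36.2 °C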